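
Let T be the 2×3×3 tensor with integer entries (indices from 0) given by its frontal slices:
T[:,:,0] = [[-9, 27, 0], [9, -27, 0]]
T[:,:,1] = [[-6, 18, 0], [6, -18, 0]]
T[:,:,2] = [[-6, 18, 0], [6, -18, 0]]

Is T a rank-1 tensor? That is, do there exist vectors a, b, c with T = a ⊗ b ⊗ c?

Yes

If T = a ⊗ b ⊗ c then every fibre of T is a multiple of the corresponding factor, so read the factors off the fibres through the nonzero entry T[0,0,0] = -9.
The mode-1 fibre T[:,0,0] = [-9, 9] gives a = [1, -1] (primitive direction); the mode-2 fibre T[0,:,0] = [-9, 27, 0] gives b = [1, -3, 0]; then c[k] = T[0,0,k] / (a[0]·b[0]) = [-9, -6, -6] / 1 = [-9, -6, -6].
Expanding [1, -1] ⊗ [1, -3, 0] ⊗ [-9, -6, -6] reproduces all 18 entries of T, so T = [1, -1] ⊗ [1, -3, 0] ⊗ [-9, -6, -6] and rank(T) ≤ 1.
Equivalently every frontal slice T[:,:,k] is c[k] times the rank-1 matrix [1, -1] ⊗ [1, -3, 0]. So T has rank 1 (it is nonzero).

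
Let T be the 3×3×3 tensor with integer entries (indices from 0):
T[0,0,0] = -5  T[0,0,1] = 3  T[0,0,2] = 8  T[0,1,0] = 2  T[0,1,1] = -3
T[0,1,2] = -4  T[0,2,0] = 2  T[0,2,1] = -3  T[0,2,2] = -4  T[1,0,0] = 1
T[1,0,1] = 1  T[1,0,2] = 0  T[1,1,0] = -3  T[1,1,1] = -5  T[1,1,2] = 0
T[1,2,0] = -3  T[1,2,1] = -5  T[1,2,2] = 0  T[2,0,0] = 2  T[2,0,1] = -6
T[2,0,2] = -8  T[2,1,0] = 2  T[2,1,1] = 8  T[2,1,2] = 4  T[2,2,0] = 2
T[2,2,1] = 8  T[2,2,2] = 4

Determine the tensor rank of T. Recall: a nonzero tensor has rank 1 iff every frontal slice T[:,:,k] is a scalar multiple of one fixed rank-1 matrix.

Lower bound: in the mode-1 unfolding of T (rows indexed by i, columns by (j,k)) the 3×3 minor on rows i ∈ {0, 1, 2}, columns (j,k) ∈ {(0,0), (0,1), (1,0)} is det [[-5, 3, 2], [1, 1, -3], [2, -6, 2]] = 40 ≠ 0, so that unfolding has rank ≥ 3 and hence rank(T) ≥ 3 (CP rank is at least every unfolding rank, though it can be larger).
Upper bound: T is a sum of 3 rank-1 terms, T = (1, -1, 2) ∘ (1, -1, -1) ∘ (-1, -1, 0) + (1, 0, -1) ∘ (2, -1, -1) ∘ (-2, 2, 4) + (1, 2, -2) ∘ (0, 1, 1) ∘ (-1, -2, 0) (one valid choice — decompositions are not unique — normalised so each a, b is primitive with positive first nonzero entry; check it by expanding all entries), so rank(T) ≤ 3.
These bounds meet, so rank(T) = 3.

3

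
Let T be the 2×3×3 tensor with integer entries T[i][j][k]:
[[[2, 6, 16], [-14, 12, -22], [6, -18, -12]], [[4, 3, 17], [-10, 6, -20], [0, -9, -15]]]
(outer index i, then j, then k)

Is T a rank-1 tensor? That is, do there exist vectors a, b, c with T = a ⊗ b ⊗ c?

The mode-1 unfolding of T (rows indexed by i, columns by (j,k) = (0,0), (0,1), (0,2), (1,0), (1,1), (1,2), (2,0), (2,1), (2,2)) is [[2, 6, 16, -14, 12, -22, 6, -18, -12], [4, 3, 17, -10, 6, -20, 0, -9, -15]].
There the 2×2 minor on rows i ∈ {0, 1}, columns (j,k) ∈ {(0,0), (0,1)} is det [[2, 6], [4, 3]] = -18 ≠ 0, so this unfolding has rank ≥ 2; CP rank is at least every unfolding rank, so rank(T) ≥ 2.
In particular rank(T) ≥ 2 > 1, so T is not rank-1.

No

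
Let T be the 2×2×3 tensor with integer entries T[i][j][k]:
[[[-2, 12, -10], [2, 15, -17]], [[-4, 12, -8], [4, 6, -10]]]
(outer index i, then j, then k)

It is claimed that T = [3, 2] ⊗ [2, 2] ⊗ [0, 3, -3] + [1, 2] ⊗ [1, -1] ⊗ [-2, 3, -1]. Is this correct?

No

Reconstruct entry (0,0,1) from the claimed factors: Σₗ aₗ[0]bₗ[0]cₗ[1] = (3)·(2)·(3) + (1)·(1)·(3) = 21, but T[0,0,1] = 12. The claim is false.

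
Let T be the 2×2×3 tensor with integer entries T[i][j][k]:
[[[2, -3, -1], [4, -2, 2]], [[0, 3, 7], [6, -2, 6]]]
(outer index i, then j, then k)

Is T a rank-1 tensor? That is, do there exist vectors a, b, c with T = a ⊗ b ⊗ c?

No

The mode-3 unfolding of T (rows indexed by k, columns by (i,j) = (0,0), (0,1), (1,0), (1,1)) is [[2, 4, 0, 6], [-3, -2, 3, -2], [-1, 2, 7, 6]].
There the 3×3 minor on rows k ∈ {0, 1, 2}, columns (i,j) ∈ {(0,0), (0,1), (1,0)} is det [[2, 4, 0], [-3, -2, 3], [-1, 2, 7]] = 32 ≠ 0, so this unfolding has rank ≥ 3; CP rank is at least every unfolding rank, so rank(T) ≥ 3.
In particular rank(T) ≥ 3 > 1, so T is not rank-1.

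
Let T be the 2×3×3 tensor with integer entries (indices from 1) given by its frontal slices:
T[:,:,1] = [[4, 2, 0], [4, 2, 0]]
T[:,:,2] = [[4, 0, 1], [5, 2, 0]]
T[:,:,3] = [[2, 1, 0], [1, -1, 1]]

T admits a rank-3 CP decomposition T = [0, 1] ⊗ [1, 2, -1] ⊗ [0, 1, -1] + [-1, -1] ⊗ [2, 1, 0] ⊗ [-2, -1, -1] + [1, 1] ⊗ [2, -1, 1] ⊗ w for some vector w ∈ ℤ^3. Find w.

Subtract the known terms from T to get the rank-1 residual R = [1, 1] ⊗ [2, -1, 1] ⊗ w, so R[i,j,k] = a[i]·b[j]·w[k]. Pick indices with nonzero a[1]·b[1] = (1)·(2) = 2. Only the fibre through (1,1,·) is needed: R[1,1,:] = T[1,1,:] − Σₗ aₗ[1]bₗ[1]cₗ = [4, 4, 2] − (0)·(1)·[0, 1, -1] − (-1)·(2)·[-2, -1, -1] = [0, 2, 0]. Then w[k] = R[1,1,k] / 2 for each k, giving w = [0, 2, 0] / 2 = [0, 1, 0].

w = [0, 1, 0]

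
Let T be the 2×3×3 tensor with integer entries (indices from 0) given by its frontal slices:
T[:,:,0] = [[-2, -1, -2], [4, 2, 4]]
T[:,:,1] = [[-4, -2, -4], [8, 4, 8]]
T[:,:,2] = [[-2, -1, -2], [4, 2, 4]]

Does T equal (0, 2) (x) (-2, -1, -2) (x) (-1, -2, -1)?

No

Reconstruct entry (0,0,0) from the claimed factors: Σₗ aₗ[0]bₗ[0]cₗ[0] = (0)·(-2)·(-1) = 0, but T[0,0,0] = -2. The claim is false.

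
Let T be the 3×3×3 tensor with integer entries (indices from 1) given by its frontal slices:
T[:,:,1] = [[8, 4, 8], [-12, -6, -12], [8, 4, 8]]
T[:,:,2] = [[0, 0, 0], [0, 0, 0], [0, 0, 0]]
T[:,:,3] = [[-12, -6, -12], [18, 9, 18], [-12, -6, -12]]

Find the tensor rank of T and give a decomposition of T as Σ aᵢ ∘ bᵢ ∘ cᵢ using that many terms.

Lower bound: T ≠ 0 (e.g. T[1,1,1] = 8), so rank(T) ≥ 1.
Upper bound: if T = a ∘ b ∘ c then every fibre of T is a multiple of the corresponding factor, so read the factors off the fibres through the nonzero entry T[1,1,1] = 8.
The mode-1 fibre T[:,1,1] = [8, -12, 8] gives a = [2, -3, 2] (primitive direction); the mode-2 fibre T[1,:,1] = [8, 4, 8] gives b = [2, 1, 2]; then c[k] = T[1,1,k] / (a[1]·b[1]) = [8, 0, -12] / 4 = [2, 0, -3].
Expanding [2, -3, 2] ∘ [2, 1, 2] ∘ [2, 0, -3] reproduces all 27 entries of T, so T = [2, -3, 2] ∘ [2, 1, 2] ∘ [2, 0, -3] and rank(T) ≤ 1.
These bounds meet, so rank(T) = 1.

rank(T) = 1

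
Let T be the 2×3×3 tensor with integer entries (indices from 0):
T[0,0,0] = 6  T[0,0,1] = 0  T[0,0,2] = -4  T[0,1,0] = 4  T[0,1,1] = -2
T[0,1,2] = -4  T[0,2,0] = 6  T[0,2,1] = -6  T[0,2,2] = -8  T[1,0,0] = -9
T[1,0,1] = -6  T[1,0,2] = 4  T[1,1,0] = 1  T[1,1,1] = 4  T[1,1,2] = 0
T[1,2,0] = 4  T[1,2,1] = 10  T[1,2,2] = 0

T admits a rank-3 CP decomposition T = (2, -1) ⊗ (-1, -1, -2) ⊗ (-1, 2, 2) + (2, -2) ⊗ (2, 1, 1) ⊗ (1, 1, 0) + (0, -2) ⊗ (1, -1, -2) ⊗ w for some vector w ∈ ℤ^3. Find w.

w = (2, 2, -1)

Subtract the known terms from T to get the rank-1 residual R = (0, -2) ⊗ (1, -1, -2) ⊗ w, so R[i,j,k] = a[i]·b[j]·w[k]. Pick indices with nonzero a[1]·b[0] = (-2)·(1) = -2. Only the fibre through (1,0,·) is needed: R[1,0,:] = T[1,0,:] − Σₗ aₗ[1]bₗ[0]cₗ = [-9, -6, 4] − (-1)·(-1)·(-1, 2, 2) − (-2)·(2)·(1, 1, 0) = [-4, -4, 2]. Then w[k] = R[1,0,k] / -2 for each k, giving w = [-4, -4, 2] / -2 = (2, 2, -1).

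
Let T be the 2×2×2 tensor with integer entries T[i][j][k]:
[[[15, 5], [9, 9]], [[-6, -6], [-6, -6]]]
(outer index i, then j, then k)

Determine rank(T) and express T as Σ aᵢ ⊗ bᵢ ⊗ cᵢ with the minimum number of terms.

Lower bound: the mode-3 unfolding of T (rows indexed by k, columns by (i,j) = (0,0), (0,1), (1,0), (1,1)) is [[15, 9, -6, -6], [5, 9, -6, -6]].
There the 2×2 minor on rows k ∈ {0, 1}, columns (i,j) ∈ {(0,0), (0,1)} is det [[15, 9], [5, 9]] = 90 ≠ 0, so this unfolding has rank ≥ 2; CP rank is at least every unfolding rank, so rank(T) ≥ 2. (Flattening ranks never certify an upper bound on CP rank; for that we must actually write T with 2 rank-1 terms.)
Upper bound — finding two terms. Write S_k = T[:,:,k] for the frontal slices: S₀ = [[15, 9], [-6, -6]], S₁ = [[5, 9], [-6, -6]].
If T = a₁ ⊗ b₁ ⊗ c₁ + a₂ ⊗ b₂ ⊗ c₂ then each S_k = c₁[k]·a₁b₁ᵀ + c₂[k]·a₂b₂ᵀ. S₀ and S₁ are linearly independent, so a₁b₁ᵀ and a₂b₂ᵀ must span the same plane of matrices: they are the rank-1 matrices of the form x·S₀ + y·S₁.
det(x·S₀ + y·S₁) is −36·x² − 12·xy + 24·y² = (-12)·(3·x − 2·y)(x + y), vanishing at (x:y) = (2:3) and (1:-1).
M₁ = 2·S₀ + 3·S₁ = [[45, 45], [-30, -30]] = 15·(3, -2)(1, 1)ᵀ and M₂ = S₀ − S₁ = [[10, 0], [0, 0]] = 10·(1, 0)(1, 0)ᵀ, so take a₁ = (3, -2), b₁ = (1, 1), a₂ = (1, 0), b₂ = (1, 0).
Each slice is an integer combination of E₁ = a₁b₁ᵀ and E₂ = a₂b₂ᵀ: S₀ = 3·E₁ + 6·E₂, S₁ = 3·E₁ − 4·E₂; reading off coefficients, c₁ = (3, 3) and c₂ = (6, -4).
Hence T = (3, -2) ⊗ (1, 1) ⊗ (3, 3) + (1, 0) ⊗ (1, 0) ⊗ (6, -4), so rank(T) ≤ 2.
These bounds meet, so rank(T) = 2.

rank(T) = 2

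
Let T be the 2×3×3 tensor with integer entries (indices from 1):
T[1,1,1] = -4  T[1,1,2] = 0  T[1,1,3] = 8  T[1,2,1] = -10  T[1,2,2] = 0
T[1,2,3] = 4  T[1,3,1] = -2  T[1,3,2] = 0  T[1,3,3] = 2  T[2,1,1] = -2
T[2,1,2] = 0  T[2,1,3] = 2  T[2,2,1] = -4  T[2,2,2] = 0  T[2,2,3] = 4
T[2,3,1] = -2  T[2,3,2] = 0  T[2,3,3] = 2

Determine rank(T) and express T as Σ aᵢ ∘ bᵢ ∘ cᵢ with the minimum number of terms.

Lower bound: the mode-2 unfolding of T (rows indexed by j, columns by (i,k) = (1,1), (1,2), (1,3), (2,1), (2,2), (2,3)) is [[-4, 0, 8, -2, 0, 2], [-10, 0, 4, -4, 0, 4], [-2, 0, 2, -2, 0, 2]].
There the 3×3 minor on rows j ∈ {1, 2, 3}, columns (i,k) ∈ {(1,1), (1,3), (2,1)} is det [[-4, 8, -2], [-10, 4, -4], [-2, 2, -2]] = -72 ≠ 0, so this unfolding has rank ≥ 3; CP rank is at least every unfolding rank, so rank(T) ≥ 3. (Unfolding ranks only ever bound the CP rank from below — rank(T) can be strictly larger than all of them — so the matching upper bound has to come from an explicit 3-term decomposition.)
Upper bound: T is a sum of 3 rank-1 terms, T = (1, 0) ∘ (0, 1, -1) ∘ (-2, 0, -2) + (1, 0) ∘ (2, -1, -2) ∘ (0, 0, 2) + (2, 1) ∘ (1, 2, 1) ∘ (-2, 0, 2) (written with every a and b primitive with positive leading entry and the scale carried by c; CP decompositions are not unique, and this one is verified by expanding entrywise), so rank(T) ≤ 3.
These bounds meet, so rank(T) = 3.

rank(T) = 3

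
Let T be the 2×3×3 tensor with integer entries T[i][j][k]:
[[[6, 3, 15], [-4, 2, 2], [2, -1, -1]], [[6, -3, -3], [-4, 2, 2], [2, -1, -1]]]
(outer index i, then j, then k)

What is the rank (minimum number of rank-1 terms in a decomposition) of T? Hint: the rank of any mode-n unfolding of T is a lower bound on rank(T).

Lower bound: the mode-3 unfolding of T (rows indexed by k, columns by (i,j) = (0,0), (0,1), (0,2), (1,0), (1,1), (1,2)) is [[6, -4, 2, 6, -4, 2], [3, 2, -1, -3, 2, -1], [15, 2, -1, -3, 2, -1]].
There the 2×2 minor on rows k ∈ {0, 1}, columns (i,j) ∈ {(0,0), (0,1)} is det [[6, -4], [3, 2]] = 24 ≠ 0, so this unfolding has rank ≥ 2; CP rank is at least every unfolding rank, so rank(T) ≥ 2. (Flattening ranks never certify an upper bound on CP rank; for that we must actually write T with 2 rank-1 terms.)
Upper bound — finding two terms. Write S_k = T[:,:,k] for the frontal slices: S₀ = [[6, -4, 2], [6, -4, 2]], S₁ = [[3, 2, -1], [-3, 2, -1]], S₂ = [[15, 2, -1], [-3, 2, -1]].
If T = a₁ ⊗ b₁ ⊗ c₁ + a₂ ⊗ b₂ ⊗ c₂ then each S_k = c₁[k]·a₁b₁ᵀ + c₂[k]·a₂b₂ᵀ. S₀ and S₁ are linearly independent, so a₁b₁ᵀ and a₂b₂ᵀ must span the same plane of matrices: they are the rank-1 matrices of the form x·S₀ + y·S₁.
The 2×2 minor of x·S₀ + y·S₁ on rows {0,1}, columns {0,1} is −24·xy + 12·y² = (-12)·(2·x − y)(y), vanishing at (x:y) = (1:2) and (1:0).
M₁ = S₀ + 2·S₁ = [[12, 0, 0], [0, 0, 0]] = 12·(1, 0)(1, 0, 0)ᵀ and M₂ = S₀ = [[6, -4, 2], [6, -4, 2]] = 2·(1, 1)(3, -2, 1)ᵀ, so take a₁ = (1, 0), b₁ = (1, 0, 0), a₂ = (1, 1), b₂ = (3, -2, 1).
Each slice is an integer combination of E₁ = a₁b₁ᵀ and E₂ = a₂b₂ᵀ: S₀ = 2·E₂, S₁ = 6·E₁ − E₂, S₂ = 18·E₁ − E₂; reading off coefficients, c₁ = (0, 6, 18) and c₂ = (2, -1, -1).
Hence T = (1, 0) ⊗ (1, 0, 0) ⊗ (0, 6, 18) + (1, 1) ⊗ (3, -2, 1) ⊗ (2, -1, -1), so rank(T) ≤ 2.
These bounds meet, so rank(T) = 2.

2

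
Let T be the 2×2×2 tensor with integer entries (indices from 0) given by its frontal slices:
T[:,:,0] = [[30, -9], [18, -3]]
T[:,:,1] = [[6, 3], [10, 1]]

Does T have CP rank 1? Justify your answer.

No

The mode-3 unfolding of T (rows indexed by k, columns by (i,j) = (0,0), (0,1), (1,0), (1,1)) is [[30, -9, 18, -3], [6, 3, 10, 1]].
There the 2×2 minor on rows k ∈ {0, 1}, columns (i,j) ∈ {(0,0), (0,1)} is det [[30, -9], [6, 3]] = 144 ≠ 0, so this unfolding has rank ≥ 2; CP rank is at least every unfolding rank, so rank(T) ≥ 2.
In particular rank(T) ≥ 2 > 1, so T is not rank-1.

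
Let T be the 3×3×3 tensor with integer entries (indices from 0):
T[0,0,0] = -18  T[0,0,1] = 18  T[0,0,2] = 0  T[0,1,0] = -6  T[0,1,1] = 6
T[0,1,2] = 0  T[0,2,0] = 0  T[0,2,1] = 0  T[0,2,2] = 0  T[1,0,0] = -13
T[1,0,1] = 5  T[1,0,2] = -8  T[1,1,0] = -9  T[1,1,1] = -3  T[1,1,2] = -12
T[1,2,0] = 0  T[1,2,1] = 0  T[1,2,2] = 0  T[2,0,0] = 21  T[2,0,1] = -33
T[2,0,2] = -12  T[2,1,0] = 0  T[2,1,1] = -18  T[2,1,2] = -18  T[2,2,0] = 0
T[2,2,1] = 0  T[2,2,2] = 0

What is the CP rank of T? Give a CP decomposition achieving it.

Lower bound: the mode-1 unfolding of T (rows indexed by i, columns by (j,k) = (0,0), (0,1), (0,2), (1,0), (1,1), (1,2), (2,0), (2,1), (2,2)) is [[-18, 18, 0, -6, 6, 0, 0, 0, 0], [-13, 5, -8, -9, -3, -12, 0, 0, 0], [21, -33, -12, 0, -18, -18, 0, 0, 0]].
There the 2×2 minor on rows i ∈ {0, 1}, columns (j,k) ∈ {(0,0), (0,1)} is det [[-18, 18], [-13, 5]] = 144 ≠ 0, so this unfolding has rank ≥ 2; CP rank is at least every unfolding rank, so rank(T) ≥ 2. (Flattening ranks never certify an upper bound on CP rank; for that we must actually write T with 2 rank-1 terms.)
Upper bound — finding two terms. Write S_k = T[:,:,k] for the frontal slices: S₀ = [[-18, -6, 0], [-13, -9, 0], [21, 0, 0]], S₁ = [[18, 6, 0], [5, -3, 0], [-33, -18, 0]], S₂ = [[0, 0, 0], [-8, -12, 0], [-12, -18, 0]].
If T = a₁ ⊗ b₁ ⊗ c₁ + a₂ ⊗ b₂ ⊗ c₂ then each S_k = c₁[k]·a₁b₁ᵀ + c₂[k]·a₂b₂ᵀ. S₀ and S₁ are linearly independent, so a₁b₁ᵀ and a₂b₂ᵀ must span the same plane of matrices: they are the rank-1 matrices of the form x·S₀ + y·S₁.
The 2×2 minor of x·S₀ + y·S₁ on rows {0,1}, columns {0,1} is 84·x² − 84·y² = 84·(x − y)(x + y), vanishing at (x:y) = (1:1) and (1:-1).
M₁ = S₀ + S₁ = [[0, 0, 0], [-8, -12, 0], [-12, -18, 0]] = (-2)·[0, 2, 3][2, 3, 0]ᵀ and M₂ = S₀ − S₁ = [[-36, -12, 0], [-18, -6, 0], [54, 18, 0]] = (-6)·[2, 1, -3][3, 1, 0]ᵀ, so take a₁ = [0, 2, 3], b₁ = [2, 3, 0], a₂ = [2, 1, -3], b₂ = [3, 1, 0].
Each slice is an integer combination of E₁ = a₁b₁ᵀ and E₂ = a₂b₂ᵀ: S₀ = −E₁ − 3·E₂, S₁ = −E₁ + 3·E₂, S₂ = −2·E₁; reading off coefficients, c₁ = [-1, -1, -2] and c₂ = [-3, 3, 0].
Hence T = [0, 2, 3] ⊗ [2, 3, 0] ⊗ [-1, -1, -2] + [2, 1, -3] ⊗ [3, 1, 0] ⊗ [-3, 3, 0], so rank(T) ≤ 2.
These bounds meet, so rank(T) = 2.

rank(T) = 2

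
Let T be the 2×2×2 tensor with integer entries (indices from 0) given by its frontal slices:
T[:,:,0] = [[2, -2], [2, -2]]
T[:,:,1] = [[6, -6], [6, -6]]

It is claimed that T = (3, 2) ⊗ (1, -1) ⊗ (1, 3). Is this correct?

Reconstruct entry (0,0,0) from the claimed factors: Σₗ aₗ[0]bₗ[0]cₗ[0] = (3)·(1)·(1) = 3, but T[0,0,0] = 2. The claim is false.

No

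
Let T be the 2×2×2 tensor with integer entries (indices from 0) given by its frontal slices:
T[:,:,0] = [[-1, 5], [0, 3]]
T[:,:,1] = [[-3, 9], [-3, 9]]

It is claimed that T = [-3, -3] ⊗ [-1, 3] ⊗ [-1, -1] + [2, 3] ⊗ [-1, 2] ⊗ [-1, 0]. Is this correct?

Reconstruct entrywise from the claimed factors. For example, T[1,1,0] = 3 and Σₗ aₗ[1]bₗ[1]cₗ[0] = (-3)·(3)·(-1) + (3)·(2)·(-1) = 3; checking all 8 entries, every one matches. The claim holds.

Yes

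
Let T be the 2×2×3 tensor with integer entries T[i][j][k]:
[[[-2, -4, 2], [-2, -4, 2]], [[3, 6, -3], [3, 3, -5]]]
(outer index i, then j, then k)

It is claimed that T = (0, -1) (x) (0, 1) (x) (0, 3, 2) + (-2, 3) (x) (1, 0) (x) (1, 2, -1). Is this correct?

No

Reconstruct entry (0,1,0) from the claimed factors: Σₗ aₗ[0]bₗ[1]cₗ[0] = (0)·(1)·(0) + (-2)·(0)·(1) = 0, but T[0,1,0] = -2. The claim is false.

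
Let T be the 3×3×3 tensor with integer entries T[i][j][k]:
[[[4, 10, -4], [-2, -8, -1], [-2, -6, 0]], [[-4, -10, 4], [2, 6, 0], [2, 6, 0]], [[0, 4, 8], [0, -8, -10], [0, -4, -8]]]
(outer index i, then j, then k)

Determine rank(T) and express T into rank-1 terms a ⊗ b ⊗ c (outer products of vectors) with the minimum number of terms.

rank(T) = 3

Lower bound: the mode-3 unfolding of T (rows indexed by k, columns by (i,j) = (0,0), (0,1), (0,2), (1,0), (1,1), (1,2), (2,0), (2,1), (2,2)) is [[4, -2, -2, -4, 2, 2, 0, 0, 0], [10, -8, -6, -10, 6, 6, 4, -8, -4], [-4, -1, 0, 4, 0, 0, 8, -10, -8]].
There the 3×3 minor on rows k ∈ {0, 1, 2}, columns (i,j) ∈ {(0,0), (0,1), (0,2)} is det [[4, -2, -2], [10, -8, -6], [-4, -1, 0]] = 12 ≠ 0, so this unfolding has rank ≥ 3; CP rank is at least every unfolding rank, so rank(T) ≥ 3. (Unfolding ranks only ever bound the CP rank from below — rank(T) can be strictly larger than all of them — so the matching upper bound has to come from an explicit 3-term decomposition.)
Upper bound: T is a sum of 3 rank-1 terms, T = [1, -1, 0] ⊗ [2, -1, -1] ⊗ [2, 4, -4] + [1, -1, 2] ⊗ [1, -1, -1] ⊗ [0, 2, 4] + [1, 0, 2] ⊗ [0, 1, 0] ⊗ [0, -2, -1] (one valid choice — decompositions are not unique — normalised so each a, b is primitive with positive first nonzero entry; check it by expanding all entries), so rank(T) ≤ 3.
These bounds meet, so rank(T) = 3.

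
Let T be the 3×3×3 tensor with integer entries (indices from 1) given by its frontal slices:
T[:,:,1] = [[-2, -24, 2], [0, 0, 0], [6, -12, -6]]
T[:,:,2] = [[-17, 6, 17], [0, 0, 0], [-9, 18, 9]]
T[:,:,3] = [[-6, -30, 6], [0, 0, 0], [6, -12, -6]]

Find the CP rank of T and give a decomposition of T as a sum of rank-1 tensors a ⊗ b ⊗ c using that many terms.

rank(T) = 2

Lower bound: the mode-3 unfolding of T (rows indexed by k, columns by (i,j) = (1,1), (1,2), (1,3), (2,1), (2,2), (2,3), (3,1), (3,2), (3,3)) is [[-2, -24, 2, 0, 0, 0, 6, -12, -6], [-17, 6, 17, 0, 0, 0, -9, 18, 9], [-6, -30, 6, 0, 0, 0, 6, -12, -6]].
There the 2×2 minor on rows k ∈ {1, 2}, columns (i,j) ∈ {(1,1), (1,2)} is det [[-2, -24], [-17, 6]] = -420 ≠ 0, so this unfolding has rank ≥ 2; CP rank is at least every unfolding rank, so rank(T) ≥ 2. (This is only a lower bound: in general the CP rank may exceed every unfolding rank, so we still need to exhibit 2 rank-1 terms summing to T.)
Upper bound — finding two terms. Write S_k = T[:,:,k] for the frontal slices: S₁ = [[-2, -24, 2], [0, 0, 0], [6, -12, -6]], S₂ = [[-17, 6, 17], [0, 0, 0], [-9, 18, 9]], S₃ = [[-6, -30, 6], [0, 0, 0], [6, -12, -6]].
If T = a₁ ⊗ b₁ ⊗ c₁ + a₂ ⊗ b₂ ⊗ c₂ then each S_k = c₁[k]·a₁b₁ᵀ + c₂[k]·a₂b₂ᵀ. S₁ and S₂ are linearly independent, so a₁b₁ᵀ and a₂b₂ᵀ must span the same plane of matrices: they are the rank-1 matrices of the form x·S₁ + y·S₂.
The 2×2 minor of x·S₁ + y·S₂ on rows {1,3}, columns {1,2} is 168·x² − 84·xy − 252·y² = 84·(2·x − 3·y)(x + y), vanishing at (x:y) = (3:2) and (1:-1).
M₁ = 3·S₁ + 2·S₂ = [[-40, -60, 40], [0, 0, 0], [0, 0, 0]] = (-20)·[1, 0, 0][2, 3, -2]ᵀ and M₂ = S₁ − S₂ = [[15, -30, -15], [0, 0, 0], [15, -30, -15]] = 15·[1, 0, 1][1, -2, -1]ᵀ, so take a₁ = [1, 0, 0], b₁ = [2, 3, -2], a₂ = [1, 0, 1], b₂ = [1, -2, -1].
Each slice is an integer combination of E₁ = a₁b₁ᵀ and E₂ = a₂b₂ᵀ: S₁ = −4·E₁ + 6·E₂, S₂ = −4·E₁ − 9·E₂, S₃ = −6·E₁ + 6·E₂; reading off coefficients, c₁ = [-4, -4, -6] and c₂ = [6, -9, 6].
Hence T = [1, 0, 0] ⊗ [2, 3, -2] ⊗ [-4, -4, -6] + [1, 0, 1] ⊗ [1, -2, -1] ⊗ [6, -9, 6], so rank(T) ≤ 2.
These bounds meet, so rank(T) = 2.
Check entry T[1,3,2] = 17: (1)·(-2)·(-4) + (1)·(-1)·(-9) = 17.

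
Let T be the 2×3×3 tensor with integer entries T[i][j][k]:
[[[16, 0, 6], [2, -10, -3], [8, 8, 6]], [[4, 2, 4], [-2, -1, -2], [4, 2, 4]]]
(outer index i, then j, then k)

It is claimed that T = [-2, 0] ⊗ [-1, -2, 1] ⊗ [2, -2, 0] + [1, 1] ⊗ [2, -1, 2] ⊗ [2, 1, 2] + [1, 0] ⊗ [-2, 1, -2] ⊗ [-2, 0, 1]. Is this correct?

No

Reconstruct entry (0,0,0) from the claimed factors: Σₗ aₗ[0]bₗ[0]cₗ[0] = (-2)·(-1)·(2) + (1)·(2)·(2) + (1)·(-2)·(-2) = 12, but T[0,0,0] = 16. The claim is false.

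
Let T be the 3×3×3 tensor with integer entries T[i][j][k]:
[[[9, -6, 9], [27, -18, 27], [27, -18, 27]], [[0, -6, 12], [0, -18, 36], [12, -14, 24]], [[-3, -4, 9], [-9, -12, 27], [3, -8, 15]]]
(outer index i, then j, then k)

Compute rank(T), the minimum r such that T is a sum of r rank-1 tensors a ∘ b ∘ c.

2

Lower bound: the mode-3 unfolding of T (rows indexed by k, columns by (i,j) = (0,0), (0,1), (0,2), (1,0), (1,1), (1,2), (2,0), (2,1), (2,2)) is [[9, 27, 27, 0, 0, 12, -3, -9, 3], [-6, -18, -18, -6, -18, -14, -4, -12, -8], [9, 27, 27, 12, 36, 24, 9, 27, 15]].
There the 2×2 minor on rows k ∈ {0, 1}, columns (i,j) ∈ {(0,0), (1,0)} is det [[9, 0], [-6, -6]] = -54 ≠ 0, so this unfolding has rank ≥ 2; CP rank is at least every unfolding rank, so rank(T) ≥ 2. (This is only a lower bound: in general the CP rank may exceed every unfolding rank, so we still need to exhibit 2 rank-1 terms summing to T.)
Upper bound — finding two terms. Write S_k = T[:,:,k] for the frontal slices: S₀ = [[9, 27, 27], [0, 0, 12], [-3, -9, 3]], S₁ = [[-6, -18, -18], [-6, -18, -14], [-4, -12, -8]], S₂ = [[9, 27, 27], [12, 36, 24], [9, 27, 15]].
If T = a₁ ∘ b₁ ∘ c₁ + a₂ ∘ b₂ ∘ c₂ then each S_k = c₁[k]·a₁b₁ᵀ + c₂[k]·a₂b₂ᵀ. S₀ and S₁ are linearly independent, so a₁b₁ᵀ and a₂b₂ᵀ must span the same plane of matrices: they are the rank-1 matrices of the form x·S₀ + y·S₁.
The 2×2 minor of x·S₀ + y·S₁ on rows {0,1}, columns {0,2} is 108·x² − 36·xy − 24·y² = 12·(3·x − 2·y)(3·x + y), vanishing at (x:y) = (2:3) and (1:-3).
M₁ = 2·S₀ + 3·S₁ = [[0, 0, 0], [-18, -54, -18], [-18, -54, -18]] = (-18)·[0, 1, 1][1, 3, 1]ᵀ and M₂ = S₀ − 3·S₁ = [[27, 81, 81], [18, 54, 54], [9, 27, 27]] = 9·[3, 2, 1][1, 3, 3]ᵀ, so take a₁ = [0, 1, 1], b₁ = [1, 3, 1], a₂ = [3, 2, 1], b₂ = [1, 3, 3].
Each slice is an integer combination of E₁ = a₁b₁ᵀ and E₂ = a₂b₂ᵀ: S₀ = −6·E₁ + 3·E₂, S₁ = −2·E₁ − 2·E₂, S₂ = 6·E₁ + 3·E₂; reading off coefficients, c₁ = [-6, -2, 6] and c₂ = [3, -2, 3].
Hence T = [0, 1, 1] ∘ [1, 3, 1] ∘ [-6, -2, 6] + [3, 2, 1] ∘ [1, 3, 3] ∘ [3, -2, 3], so rank(T) ≤ 2.
These bounds meet, so rank(T) = 2.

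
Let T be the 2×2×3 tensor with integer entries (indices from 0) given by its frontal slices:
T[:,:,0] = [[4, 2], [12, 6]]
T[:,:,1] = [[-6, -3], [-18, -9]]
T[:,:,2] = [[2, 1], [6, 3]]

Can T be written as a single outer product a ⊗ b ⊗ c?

Yes

The mode-1 fibre T[:,0,0] = [4, 12] gives a = [1, 3] (primitive direction); the mode-2 fibre T[0,:,0] = [4, 2] gives b = [2, 1]; then c[k] = T[0,0,k] / (a[0]·b[0]) = [4, -6, 2] / 2 = [2, -3, 1].
Expanding [1, 3] ⊗ [2, 1] ⊗ [2, -3, 1] reproduces all 12 entries of T, so T = [1, 3] ⊗ [2, 1] ⊗ [2, -3, 1] and rank(T) ≤ 1.
Equivalently every frontal slice T[:,:,k] is c[k] times the rank-1 matrix [1, 3] ⊗ [2, 1]. So T has rank 1 (it is nonzero).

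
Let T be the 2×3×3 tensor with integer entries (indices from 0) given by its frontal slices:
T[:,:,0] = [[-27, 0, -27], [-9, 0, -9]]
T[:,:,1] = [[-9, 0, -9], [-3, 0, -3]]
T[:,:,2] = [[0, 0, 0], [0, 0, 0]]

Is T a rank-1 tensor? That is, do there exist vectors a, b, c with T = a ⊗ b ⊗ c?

Yes

The mode-1 fibre T[:,0,0] = [-27, -9] gives a = [3, 1] (primitive direction); the mode-2 fibre T[0,:,0] = [-27, 0, -27] gives b = [1, 0, 1]; then c[k] = T[0,0,k] / (a[0]·b[0]) = [-27, -9, 0] / 3 = [-9, -3, 0].
Expanding [3, 1] ⊗ [1, 0, 1] ⊗ [-9, -3, 0] reproduces all 18 entries of T, so T = [3, 1] ⊗ [1, 0, 1] ⊗ [-9, -3, 0] and rank(T) ≤ 1.
Equivalently every frontal slice T[:,:,k] is c[k] times the rank-1 matrix [3, 1] ⊗ [1, 0, 1]. So T has rank 1 (it is nonzero).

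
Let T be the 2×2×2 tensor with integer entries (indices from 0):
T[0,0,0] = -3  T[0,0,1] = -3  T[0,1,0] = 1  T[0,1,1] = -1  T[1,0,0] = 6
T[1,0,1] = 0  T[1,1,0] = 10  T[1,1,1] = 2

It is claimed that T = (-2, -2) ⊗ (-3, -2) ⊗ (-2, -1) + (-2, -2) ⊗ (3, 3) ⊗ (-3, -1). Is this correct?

Reconstruct entry (0,0,0) from the claimed factors: Σₗ aₗ[0]bₗ[0]cₗ[0] = (-2)·(-3)·(-2) + (-2)·(3)·(-3) = 6, but T[0,0,0] = -3. The claim is false.

No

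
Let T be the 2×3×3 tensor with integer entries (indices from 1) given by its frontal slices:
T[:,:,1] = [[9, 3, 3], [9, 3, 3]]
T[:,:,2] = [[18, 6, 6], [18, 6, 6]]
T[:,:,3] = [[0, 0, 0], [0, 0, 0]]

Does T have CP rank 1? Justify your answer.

If T = a ∘ b ∘ c then every fibre of T is a multiple of the corresponding factor, so read the factors off the fibres through the nonzero entry T[1,1,1] = 9.
The mode-1 fibre T[:,1,1] = [9, 9] gives a = [1, 1] (primitive direction); the mode-2 fibre T[1,:,1] = [9, 3, 3] gives b = [3, 1, 1]; then c[k] = T[1,1,k] / (a[1]·b[1]) = [9, 18, 0] / 3 = [3, 6, 0].
Expanding [1, 1] ∘ [3, 1, 1] ∘ [3, 6, 0] reproduces all 18 entries of T, so T = [1, 1] ∘ [3, 1, 1] ∘ [3, 6, 0] and rank(T) ≤ 1.
Equivalently every frontal slice T[:,:,k] is c[k] times the rank-1 matrix [1, 1] ∘ [3, 1, 1]. So T has rank 1 (it is nonzero).

Yes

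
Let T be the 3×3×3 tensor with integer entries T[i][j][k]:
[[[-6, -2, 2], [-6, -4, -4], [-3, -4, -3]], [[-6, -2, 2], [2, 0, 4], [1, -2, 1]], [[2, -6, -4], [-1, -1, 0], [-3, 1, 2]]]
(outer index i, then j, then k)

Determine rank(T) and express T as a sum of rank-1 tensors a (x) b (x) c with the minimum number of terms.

Lower bound: the mode-2 unfolding of T (rows indexed by j, columns by (i,k) = (0,0), (0,1), (0,2), (1,0), (1,1), (1,2), (2,0), (2,1), (2,2)) is [[-6, -2, 2, -6, -2, 2, 2, -6, -4], [-6, -4, -4, 2, 0, 4, -1, -1, 0], [-3, -4, -3, 1, -2, 1, -3, 1, 2]].
There the 3×3 minor on rows j ∈ {0, 1, 2}, columns (i,k) ∈ {(0,0), (0,1), (0,2)} is det [[-6, -2, 2], [-6, -4, -4], [-3, -4, -3]] = 60 ≠ 0, so this unfolding has rank ≥ 3; CP rank is at least every unfolding rank, so rank(T) ≥ 3. (This is only a lower bound: in general the CP rank may exceed every unfolding rank, so we still need to exhibit 3 rank-1 terms summing to T.)
Upper bound: T is a sum of 3 rank-1 terms, T = (1, -1, 0) (x) (0, 2, 1) (x) (-2, -1, -2) + (1, 1, -2) (x) (2, 0, -1) (x) (-1, 1, 1) + (2, 2, 1) (x) (2, 1, 1) (x) (-1, -1, 0) (written with every a and b primitive with positive leading entry and the scale carried by c; CP decompositions are not unique, and this one is verified by expanding entrywise), so rank(T) ≤ 3.
These bounds meet, so rank(T) = 3.

rank(T) = 3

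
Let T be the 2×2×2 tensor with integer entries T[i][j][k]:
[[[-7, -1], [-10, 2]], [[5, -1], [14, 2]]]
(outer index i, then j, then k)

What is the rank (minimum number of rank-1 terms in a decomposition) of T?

2

Lower bound: in the mode-3 unfolding of T (rows indexed by k, columns by (i,j)) the 2×2 minor on rows k ∈ {0, 1}, columns (i,j) ∈ {(0,0), (0,1)} is det [[-7, -10], [-1, 2]] = -24 ≠ 0, so that unfolding has rank ≥ 2 and hence rank(T) ≥ 2 (CP rank is at least every unfolding rank, though it can be larger).
Upper bound: with S_k = T[:,:,k], the two rank-1 terms a₁b₁ᵀ, a₂b₂ᵀ are the rank-1 members of the pencil x·S₀ + y·S₁.
det(x·S₀ + y·S₁) is −48·x² − 48·xy = (-48)·(x + y)(x), vanishing at (x:y) = (1:-1) and (0:1).
M₁ = S₀ − S₁ = [[-6, -12], [6, 12]] = (-6)·[1, -1][1, 2]ᵀ and M₂ = S₁ = [[-1, 2], [-1, 2]] = −[1, 1][1, -2]ᵀ, so take a₁ = [1, -1], b₁ = [1, 2], a₂ = [1, 1], b₂ = [1, -2].
Each slice is an integer combination of E₁ = a₁b₁ᵀ and E₂ = a₂b₂ᵀ: S₀ = −6·E₁ − E₂, S₁ = −E₂; reading off coefficients, c₁ = [-6, 0] and c₂ = [-1, -1].
Hence T = [1, -1] ⊗ [1, 2] ⊗ [-6, 0] + [1, 1] ⊗ [1, -2] ⊗ [-1, -1], so rank(T) ≤ 2.
These bounds meet, so rank(T) = 2.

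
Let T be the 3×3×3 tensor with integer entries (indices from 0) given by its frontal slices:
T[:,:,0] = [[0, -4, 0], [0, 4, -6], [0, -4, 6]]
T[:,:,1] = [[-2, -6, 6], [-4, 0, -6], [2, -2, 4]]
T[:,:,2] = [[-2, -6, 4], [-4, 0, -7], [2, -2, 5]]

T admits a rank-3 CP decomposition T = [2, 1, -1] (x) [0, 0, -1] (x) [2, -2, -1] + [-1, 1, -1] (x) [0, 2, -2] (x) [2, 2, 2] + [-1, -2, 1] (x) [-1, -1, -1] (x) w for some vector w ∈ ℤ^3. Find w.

w = [0, -2, -2]

Subtract the known terms from T to get the rank-1 residual R = [-1, -2, 1] (x) [-1, -1, -1] (x) w, so R[i,j,k] = a[i]·b[j]·w[k]. Pick indices with nonzero a[0]·b[0] = (-1)·(-1) = 1. Only the fibre through (0,0,·) is needed: R[0,0,:] = T[0,0,:] − Σₗ aₗ[0]bₗ[0]cₗ = [0, -2, -2] − (2)·(0)·[2, -2, -1] − (-1)·(0)·[2, 2, 2] = [0, -2, -2]. Then w[k] = R[0,0,k] / 1 for each k, giving w = [0, -2, -2] / 1 = [0, -2, -2].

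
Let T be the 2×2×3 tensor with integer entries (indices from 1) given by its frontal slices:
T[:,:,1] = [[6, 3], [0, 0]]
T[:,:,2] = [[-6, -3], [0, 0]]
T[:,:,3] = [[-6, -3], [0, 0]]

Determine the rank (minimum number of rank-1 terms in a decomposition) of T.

Lower bound: T ≠ 0 (e.g. T[1,1,1] = 6), so rank(T) ≥ 1.
Upper bound: if T = a (x) b (x) c then every fibre of T is a multiple of the corresponding factor, so read the factors off the fibres through the nonzero entry T[1,1,1] = 6.
The mode-1 fibre T[:,1,1] = [6, 0] gives a = [1, 0] (primitive direction); the mode-2 fibre T[1,:,1] = [6, 3] gives b = [2, 1]; then c[k] = T[1,1,k] / (a[1]·b[1]) = [6, -6, -6] / 2 = [3, -3, -3].
Expanding [1, 0] (x) [2, 1] (x) [3, -3, -3] reproduces all 12 entries of T, so T = [1, 0] (x) [2, 1] (x) [3, -3, -3] and rank(T) ≤ 1.
These bounds meet, so rank(T) = 1.
Check entry T[1,2,1] = 3: (1)·(1)·(3) = 3.

1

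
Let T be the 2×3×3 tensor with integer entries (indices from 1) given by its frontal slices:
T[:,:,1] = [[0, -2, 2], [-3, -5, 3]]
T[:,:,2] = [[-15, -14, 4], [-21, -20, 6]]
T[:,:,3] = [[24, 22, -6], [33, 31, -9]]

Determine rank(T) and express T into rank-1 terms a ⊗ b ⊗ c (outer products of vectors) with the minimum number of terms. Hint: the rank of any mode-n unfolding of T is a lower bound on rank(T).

Lower bound: the mode-2 unfolding of T (rows indexed by j, columns by (i,k) = (1,1), (1,2), (1,3), (2,1), (2,2), (2,3)) is [[0, -15, 24, -3, -21, 33], [-2, -14, 22, -5, -20, 31], [2, 4, -6, 3, 6, -9]].
There the 2×2 minor on rows j ∈ {1, 2}, columns (i,k) ∈ {(1,1), (1,2)} is det [[0, -15], [-2, -14]] = -30 ≠ 0, so this unfolding has rank ≥ 2; CP rank is at least every unfolding rank, so rank(T) ≥ 2. (This is only a lower bound: in general the CP rank may exceed every unfolding rank, so we still need to exhibit 2 rank-1 terms summing to T.)
Upper bound — finding two terms. Write S_k = T[:,:,k] for the frontal slices: S₁ = [[0, -2, 2], [-3, -5, 3]], S₂ = [[-15, -14, 4], [-21, -20, 6]], S₃ = [[24, 22, -6], [33, 31, -9]].
If T = a₁ ⊗ b₁ ⊗ c₁ + a₂ ⊗ b₂ ⊗ c₂ then each S_k = c₁[k]·a₁b₁ᵀ + c₂[k]·a₂b₂ᵀ. S₁ and S₂ are linearly independent, so a₁b₁ᵀ and a₂b₂ᵀ must span the same plane of matrices: they are the rank-1 matrices of the form x·S₁ + y·S₂.
The 2×2 minor of x·S₁ + y·S₂ on rows {1,2}, columns {1,2} is −6·x² − 9·xy + 6·y² = (-3)·(x + 2·y)(2·x − y), vanishing at (x:y) = (2:-1) and (1:2).
M₁ = 2·S₁ − S₂ = [[15, 10, 0], [15, 10, 0]] = 5·[1, 1][3, 2, 0]ᵀ and M₂ = S₁ + 2·S₂ = [[-30, -30, 10], [-45, -45, 15]] = (-5)·[2, 3][3, 3, -1]ᵀ, so take a₁ = [1, 1], b₁ = [3, 2, 0], a₂ = [2, 3], b₂ = [3, 3, -1].
Each slice is an integer combination of E₁ = a₁b₁ᵀ and E₂ = a₂b₂ᵀ: S₁ = 2·E₁ − E₂, S₂ = −E₁ − 2·E₂, S₃ = 2·E₁ + 3·E₂; reading off coefficients, c₁ = [2, -1, 2] and c₂ = [-1, -2, 3].
Hence T = [1, 1] ⊗ [3, 2, 0] ⊗ [2, -1, 2] + [2, 3] ⊗ [3, 3, -1] ⊗ [-1, -2, 3], so rank(T) ≤ 2.
These bounds meet, so rank(T) = 2.

rank(T) = 2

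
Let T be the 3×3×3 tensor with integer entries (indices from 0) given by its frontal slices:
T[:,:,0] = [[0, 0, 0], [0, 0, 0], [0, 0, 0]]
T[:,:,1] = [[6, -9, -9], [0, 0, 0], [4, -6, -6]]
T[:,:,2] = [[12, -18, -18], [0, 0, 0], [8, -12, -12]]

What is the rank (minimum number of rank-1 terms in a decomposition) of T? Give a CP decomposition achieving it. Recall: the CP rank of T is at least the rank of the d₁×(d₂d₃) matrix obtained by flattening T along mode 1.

rank(T) = 1

Lower bound: T ≠ 0 (e.g. T[0,0,1] = 6), so rank(T) ≥ 1.
Upper bound: if T = a ⊗ b ⊗ c then every fibre of T is a multiple of the corresponding factor, so read the factors off the fibres through the nonzero entry T[0,0,1] = 6.
The mode-1 fibre T[:,0,1] = [6, 0, 4] gives a = [3, 0, 2] (primitive direction); the mode-2 fibre T[0,:,1] = [6, -9, -9] gives b = [2, -3, -3]; then c[k] = T[0,0,k] / (a[0]·b[0]) = [0, 6, 12] / 6 = [0, 1, 2].
Expanding [3, 0, 2] ⊗ [2, -3, -3] ⊗ [0, 1, 2] reproduces all 27 entries of T, so T = [3, 0, 2] ⊗ [2, -3, -3] ⊗ [0, 1, 2] and rank(T) ≤ 1.
These bounds meet, so rank(T) = 1.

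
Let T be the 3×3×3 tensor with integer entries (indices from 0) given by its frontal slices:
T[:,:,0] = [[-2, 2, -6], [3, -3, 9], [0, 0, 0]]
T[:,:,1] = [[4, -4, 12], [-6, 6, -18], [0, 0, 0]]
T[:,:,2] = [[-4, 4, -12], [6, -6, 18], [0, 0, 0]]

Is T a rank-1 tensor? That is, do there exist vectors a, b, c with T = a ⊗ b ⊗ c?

Yes

The mode-1 fibre T[:,0,0] = [-2, 3, 0] gives a = (2, -3, 0) (primitive direction); the mode-2 fibre T[0,:,0] = [-2, 2, -6] gives b = (1, -1, 3); then c[k] = T[0,0,k] / (a[0]·b[0]) = [-2, 4, -4] / 2 = (-1, 2, -2).
Expanding (2, -3, 0) ⊗ (1, -1, 3) ⊗ (-1, 2, -2) reproduces all 27 entries of T, so T = (2, -3, 0) ⊗ (1, -1, 3) ⊗ (-1, 2, -2) and rank(T) ≤ 1.
Equivalently every frontal slice T[:,:,k] is c[k] times the rank-1 matrix (2, -3, 0) ⊗ (1, -1, 3). So T has rank 1 (it is nonzero).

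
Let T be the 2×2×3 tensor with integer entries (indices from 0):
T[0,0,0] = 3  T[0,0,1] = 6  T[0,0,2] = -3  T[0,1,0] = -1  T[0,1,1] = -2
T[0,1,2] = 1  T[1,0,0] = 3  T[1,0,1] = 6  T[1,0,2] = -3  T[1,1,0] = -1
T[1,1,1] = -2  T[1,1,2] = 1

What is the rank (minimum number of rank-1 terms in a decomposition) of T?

1

Lower bound: T ≠ 0 (e.g. T[0,0,0] = 3), so rank(T) ≥ 1.
Upper bound: if T = a (x) b (x) c then every fibre of T is a multiple of the corresponding factor, so read the factors off the fibres through the nonzero entry T[0,0,0] = 3.
The mode-1 fibre T[:,0,0] = [3, 3] gives a = (1, 1) (primitive direction); the mode-2 fibre T[0,:,0] = [3, -1] gives b = (3, -1); then c[k] = T[0,0,k] / (a[0]·b[0]) = [3, 6, -3] / 3 = (1, 2, -1).
Expanding (1, 1) (x) (3, -1) (x) (1, 2, -1) reproduces all 12 entries of T, so T = (1, 1) (x) (3, -1) (x) (1, 2, -1) and rank(T) ≤ 1.
These bounds meet, so rank(T) = 1.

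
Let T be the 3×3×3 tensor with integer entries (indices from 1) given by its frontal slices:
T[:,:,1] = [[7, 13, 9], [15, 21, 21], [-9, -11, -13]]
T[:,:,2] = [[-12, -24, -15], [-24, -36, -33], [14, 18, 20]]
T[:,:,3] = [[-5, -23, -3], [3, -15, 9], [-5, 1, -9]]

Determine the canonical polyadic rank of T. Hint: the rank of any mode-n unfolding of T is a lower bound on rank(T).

2

Lower bound: the mode-1 unfolding of T (rows indexed by i, columns by (j,k) = (1,1), (1,2), (1,3), (2,1), (2,2), (2,3), (3,1), (3,2), (3,3)) is [[7, -12, -5, 13, -24, -23, 9, -15, -3], [15, -24, 3, 21, -36, -15, 21, -33, 9], [-9, 14, -5, -11, 18, 1, -13, 20, -9]].
There the 2×2 minor on rows i ∈ {1, 2}, columns (j,k) ∈ {(1,1), (1,2)} is det [[7, -12], [15, -24]] = 12 ≠ 0, so this unfolding has rank ≥ 2; CP rank is at least every unfolding rank, so rank(T) ≥ 2. (This is only a lower bound: in general the CP rank may exceed every unfolding rank, so we still need to exhibit 2 rank-1 terms summing to T.)
Upper bound — finding two terms. Write S_k = T[:,:,k] for the frontal slices: S₁ = [[7, 13, 9], [15, 21, 21], [-9, -11, -13]], S₂ = [[-12, -24, -15], [-24, -36, -33], [14, 18, 20]], S₃ = [[-5, -23, -3], [3, -15, 9], [-5, 1, -9]].
If T = a₁ ⊗ b₁ ⊗ c₁ + a₂ ⊗ b₂ ⊗ c₂ then each S_k = c₁[k]·a₁b₁ᵀ + c₂[k]·a₂b₂ᵀ. S₁ and S₂ are linearly independent, so a₁b₁ᵀ and a₂b₂ᵀ must span the same plane of matrices: they are the rank-1 matrices of the form x·S₁ + y·S₂.
The 2×2 minor of x·S₁ + y·S₂ on rows {1,2}, columns {1,2} is −48·x² + 168·xy − 144·y² = (-24)·(2·x − 3·y)(x − 2·y), vanishing at (x:y) = (3:2) and (2:1).
M₁ = 3·S₁ + 2·S₂ = [[-3, -9, -3], [-3, -9, -3], [1, 3, 1]] = −[3, 3, -1][1, 3, 1]ᵀ and M₂ = 2·S₁ + S₂ = [[2, 2, 3], [6, 6, 9], [-4, -4, -6]] = [1, 3, -2][2, 2, 3]ᵀ, so take a₁ = [3, 3, -1], b₁ = [1, 3, 1], a₂ = [1, 3, -2], b₂ = [2, 2, 3].
Each slice is an integer combination of E₁ = a₁b₁ᵀ and E₂ = a₂b₂ᵀ: S₁ = E₁ + 2·E₂, S₂ = −2·E₁ − 3·E₂, S₃ = −3·E₁ + 2·E₂; reading off coefficients, c₁ = [1, -2, -3] and c₂ = [2, -3, 2].
Hence T = [3, 3, -1] ⊗ [1, 3, 1] ⊗ [1, -2, -3] + [1, 3, -2] ⊗ [2, 2, 3] ⊗ [2, -3, 2], so rank(T) ≤ 2.
These bounds meet, so rank(T) = 2.
Check entry T[1,3,3] = -3: (3)·(1)·(-3) + (1)·(3)·(2) = -3.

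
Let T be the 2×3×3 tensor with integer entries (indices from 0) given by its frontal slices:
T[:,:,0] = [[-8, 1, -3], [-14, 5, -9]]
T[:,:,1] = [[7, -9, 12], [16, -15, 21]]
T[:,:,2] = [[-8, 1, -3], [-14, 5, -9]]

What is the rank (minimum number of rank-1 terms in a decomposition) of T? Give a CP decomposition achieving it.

Lower bound: the mode-1 unfolding of T (rows indexed by i, columns by (j,k) = (0,0), (0,1), (0,2), (1,0), (1,1), (1,2), (2,0), (2,1), (2,2)) is [[-8, 7, -8, 1, -9, 1, -3, 12, -3], [-14, 16, -14, 5, -15, 5, -9, 21, -9]].
There the 2×2 minor on rows i ∈ {0, 1}, columns (j,k) ∈ {(0,0), (0,1)} is det [[-8, 7], [-14, 16]] = -30 ≠ 0, so this unfolding has rank ≥ 2; CP rank is at least every unfolding rank, so rank(T) ≥ 2. (Flattening ranks never certify an upper bound on CP rank; for that we must actually write T with 2 rank-1 terms.)
Upper bound — finding two terms. Write S_k = T[:,:,k] for the frontal slices: S₀ = [[-8, 1, -3], [-14, 5, -9]], S₁ = [[7, -9, 12], [16, -15, 21]], S₂ = [[-8, 1, -3], [-14, 5, -9]].
If T = a₁ ⊗ b₁ ⊗ c₁ + a₂ ⊗ b₂ ⊗ c₂ then each S_k = c₁[k]·a₁b₁ᵀ + c₂[k]·a₂b₂ᵀ. S₀ and S₁ are linearly independent, so a₁b₁ᵀ and a₂b₂ᵀ must span the same plane of matrices: they are the rank-1 matrices of the form x·S₀ + y·S₁.
The 2×2 minor of x·S₀ + y·S₁ on rows {0,1}, columns {0,1} is −26·x² + 13·xy + 39·y² = (-13)·(2·x − 3·y)(x + y), vanishing at (x:y) = (3:2) and (1:-1).
M₁ = 3·S₀ + 2·S₁ = [[-10, -15, 15], [-10, -15, 15]] = (-5)·(1, 1)(2, 3, -3)ᵀ and M₂ = S₀ − S₁ = [[-15, 10, -15], [-30, 20, -30]] = (-5)·(1, 2)(3, -2, 3)ᵀ, so take a₁ = (1, 1), b₁ = (2, 3, -3), a₂ = (1, 2), b₂ = (3, -2, 3).
Each slice is an integer combination of E₁ = a₁b₁ᵀ and E₂ = a₂b₂ᵀ: S₀ = −E₁ − 2·E₂, S₁ = −E₁ + 3·E₂, S₂ = −E₁ − 2·E₂; reading off coefficients, c₁ = (-1, -1, -1) and c₂ = (-2, 3, -2).
Hence T = (1, 1) ⊗ (2, 3, -3) ⊗ (-1, -1, -1) + (1, 2) ⊗ (3, -2, 3) ⊗ (-2, 3, -2), so rank(T) ≤ 2.
These bounds meet, so rank(T) = 2.

rank(T) = 2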